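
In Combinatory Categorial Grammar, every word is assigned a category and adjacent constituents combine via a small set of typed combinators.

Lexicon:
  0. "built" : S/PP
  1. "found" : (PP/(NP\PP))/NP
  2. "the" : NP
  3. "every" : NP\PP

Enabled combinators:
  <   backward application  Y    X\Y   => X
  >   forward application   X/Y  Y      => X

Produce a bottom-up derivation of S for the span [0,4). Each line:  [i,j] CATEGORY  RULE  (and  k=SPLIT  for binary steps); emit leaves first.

[0,1] S/PP  lex  "built"
[1,2] (PP/(NP\PP))/NP  lex  "found"
[2,3] NP  lex  "the"
[1,3] PP/(NP\PP)  >  k=2
[3,4] NP\PP  lex  "every"
[1,4] PP  >  k=3
[0,4] S  >  k=1

[0,4] S   >
  [0,1] "built" : S/PP
  [1,4] PP   >
    [1,3] PP/(NP\PP)   >
      [1,2] "found" : (PP/(NP\PP))/NP
      [2,3] "the" : NP
    [3,4] "every" : NP\PP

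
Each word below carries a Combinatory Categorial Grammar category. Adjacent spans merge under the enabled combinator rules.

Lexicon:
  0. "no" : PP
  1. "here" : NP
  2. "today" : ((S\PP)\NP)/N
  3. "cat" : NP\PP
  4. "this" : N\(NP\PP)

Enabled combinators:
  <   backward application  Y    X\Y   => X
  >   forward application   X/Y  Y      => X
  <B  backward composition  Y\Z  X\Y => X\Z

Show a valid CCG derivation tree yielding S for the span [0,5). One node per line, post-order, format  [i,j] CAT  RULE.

[0,5] S   <
  [0,1] "no" : PP
  [1,5] S\PP   <
    [1,2] "here" : NP
    [2,5] (S\PP)\NP   >
      [2,3] "today" : ((S\PP)\NP)/N
      [3,5] N   <
        [3,4] "cat" : NP\PP
        [4,5] "this" : N\(NP\PP)

[0,1] PP  lex  "no"
[1,2] NP  lex  "here"
[2,3] ((S\PP)\NP)/N  lex  "today"
[3,4] NP\PP  lex  "cat"
[4,5] N\(NP\PP)  lex  "this"
[3,5] N  <  k=4
[2,5] (S\PP)\NP  >  k=3
[1,5] S\PP  <  k=2
[0,5] S  <  k=1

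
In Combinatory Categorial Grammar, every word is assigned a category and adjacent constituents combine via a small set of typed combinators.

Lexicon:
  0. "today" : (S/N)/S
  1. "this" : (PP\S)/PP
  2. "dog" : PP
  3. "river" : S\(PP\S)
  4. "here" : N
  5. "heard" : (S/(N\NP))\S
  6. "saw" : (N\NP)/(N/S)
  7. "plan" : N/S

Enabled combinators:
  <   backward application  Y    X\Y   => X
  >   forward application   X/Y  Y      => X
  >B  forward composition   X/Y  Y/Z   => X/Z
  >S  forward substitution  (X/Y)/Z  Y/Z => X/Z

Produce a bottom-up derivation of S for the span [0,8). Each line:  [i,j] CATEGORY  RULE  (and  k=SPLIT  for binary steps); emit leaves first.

[0,8] S   >
  [0,6] S/(N\NP)   <
    [0,5] S   >
      [0,4] S/N   >
        [0,1] "today" : (S/N)/S
        [1,4] S   <
          [1,3] PP\S   >
            [1,2] "this" : (PP\S)/PP
            [2,3] "dog" : PP
          [3,4] "river" : S\(PP\S)
      [4,5] "here" : N
    [5,6] "heard" : (S/(N\NP))\S
  [6,8] N\NP   >
    [6,7] "saw" : (N\NP)/(N/S)
    [7,8] "plan" : N/S

[0,1] (S/N)/S  lex  "today"
[1,2] (PP\S)/PP  lex  "this"
[2,3] PP  lex  "dog"
[1,3] PP\S  >  k=2
[3,4] S\(PP\S)  lex  "river"
[1,4] S  <  k=3
[0,4] S/N  >  k=1
[4,5] N  lex  "here"
[0,5] S  >  k=4
[5,6] (S/(N\NP))\S  lex  "heard"
[0,6] S/(N\NP)  <  k=5
[6,7] (N\NP)/(N/S)  lex  "saw"
[7,8] N/S  lex  "plan"
[6,8] N\NP  >  k=7
[0,8] S  >  k=6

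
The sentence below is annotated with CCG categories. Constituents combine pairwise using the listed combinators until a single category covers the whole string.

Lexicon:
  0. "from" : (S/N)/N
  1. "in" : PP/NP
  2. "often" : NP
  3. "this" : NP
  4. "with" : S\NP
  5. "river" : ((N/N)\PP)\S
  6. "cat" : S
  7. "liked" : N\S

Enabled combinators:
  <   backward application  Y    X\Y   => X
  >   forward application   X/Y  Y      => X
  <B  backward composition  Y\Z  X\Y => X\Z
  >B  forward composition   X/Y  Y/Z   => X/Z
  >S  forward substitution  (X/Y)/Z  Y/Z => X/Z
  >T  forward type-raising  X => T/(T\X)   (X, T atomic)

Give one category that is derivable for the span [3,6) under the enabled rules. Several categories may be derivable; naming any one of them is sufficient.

(N/N)\PP

[0,8] S   >
  [0,6] S/N   >S
    [0,1] "from" : (S/N)/N
    [1,6] N/N   <
      [1,3] PP   >
        [1,2] "in" : PP/NP
        [2,3] "often" : NP
      [3,6] (N/N)\PP   <
        [3,5] S   >
          [3,4] S/(S\NP)   >T
            [3,4] "this" : NP
          [4,5] "with" : S\NP
        [5,6] "river" : ((N/N)\PP)\S
  [6,8] N   <
    [6,7] "cat" : S
    [7,8] "liked" : N\S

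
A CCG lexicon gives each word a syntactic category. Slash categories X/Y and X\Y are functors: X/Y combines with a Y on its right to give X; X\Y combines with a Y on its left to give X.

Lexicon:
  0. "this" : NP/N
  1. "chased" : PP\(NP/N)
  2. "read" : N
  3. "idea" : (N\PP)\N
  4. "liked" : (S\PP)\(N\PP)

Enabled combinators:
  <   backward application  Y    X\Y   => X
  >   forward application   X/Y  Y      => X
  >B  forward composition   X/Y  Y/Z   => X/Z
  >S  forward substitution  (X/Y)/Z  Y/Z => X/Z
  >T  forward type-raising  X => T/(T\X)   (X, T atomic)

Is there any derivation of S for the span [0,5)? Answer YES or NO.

[0,5] S   <
  [0,2] PP   <
    [0,1] "this" : NP/N
    [1,2] "chased" : PP\(NP/N)
  [2,5] S\PP   <
    [2,4] N\PP   <
      [2,3] "read" : N
      [3,4] "idea" : (N\PP)\N
    [4,5] "liked" : (S\PP)\(N\PP)

YES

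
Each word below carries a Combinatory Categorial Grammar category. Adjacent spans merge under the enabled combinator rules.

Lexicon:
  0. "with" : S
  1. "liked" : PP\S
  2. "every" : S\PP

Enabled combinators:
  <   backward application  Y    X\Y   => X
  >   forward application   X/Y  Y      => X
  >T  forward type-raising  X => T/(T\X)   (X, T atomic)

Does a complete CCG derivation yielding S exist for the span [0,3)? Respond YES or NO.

YES

[0,3] S   <
  [0,2] PP   >
    [0,1] PP/(PP\S)   >T
      [0,1] "with" : S
    [1,2] "liked" : PP\S
  [2,3] "every" : S\PP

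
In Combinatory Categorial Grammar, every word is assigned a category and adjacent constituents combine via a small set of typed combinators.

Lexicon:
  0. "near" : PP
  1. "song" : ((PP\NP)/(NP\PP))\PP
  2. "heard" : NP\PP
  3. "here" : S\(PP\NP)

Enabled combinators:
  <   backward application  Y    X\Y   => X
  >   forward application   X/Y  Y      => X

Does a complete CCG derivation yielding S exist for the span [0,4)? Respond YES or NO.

YES

[0,4] S   <
  [0,3] PP\NP   >
    [0,2] (PP\NP)/(NP\PP)   <
      [0,1] "near" : PP
      [1,2] "song" : ((PP\NP)/(NP\PP))\PP
    [2,3] "heard" : NP\PP
  [3,4] "here" : S\(PP\NP)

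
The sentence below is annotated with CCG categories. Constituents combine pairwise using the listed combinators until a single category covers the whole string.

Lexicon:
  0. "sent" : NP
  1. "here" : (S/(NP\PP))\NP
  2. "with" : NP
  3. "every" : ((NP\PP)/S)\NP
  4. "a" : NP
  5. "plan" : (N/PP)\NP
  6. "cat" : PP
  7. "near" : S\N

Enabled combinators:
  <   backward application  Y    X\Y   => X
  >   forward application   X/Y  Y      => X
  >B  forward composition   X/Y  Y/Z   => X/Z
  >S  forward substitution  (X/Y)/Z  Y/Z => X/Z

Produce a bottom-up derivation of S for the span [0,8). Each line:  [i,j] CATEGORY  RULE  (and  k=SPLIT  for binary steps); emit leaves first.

[0,8] S   >
  [0,2] S/(NP\PP)   <
    [0,1] "sent" : NP
    [1,2] "here" : (S/(NP\PP))\NP
  [2,8] NP\PP   >
    [2,4] (NP\PP)/S   <
      [2,3] "with" : NP
      [3,4] "every" : ((NP\PP)/S)\NP
    [4,8] S   <
      [4,7] N   >
        [4,6] N/PP   <
          [4,5] "a" : NP
          [5,6] "plan" : (N/PP)\NP
        [6,7] "cat" : PP
      [7,8] "near" : S\N

[0,1] NP  lex  "sent"
[1,2] (S/(NP\PP))\NP  lex  "here"
[0,2] S/(NP\PP)  <  k=1
[2,3] NP  lex  "with"
[3,4] ((NP\PP)/S)\NP  lex  "every"
[2,4] (NP\PP)/S  <  k=3
[4,5] NP  lex  "a"
[5,6] (N/PP)\NP  lex  "plan"
[4,6] N/PP  <  k=5
[6,7] PP  lex  "cat"
[4,7] N  >  k=6
[7,8] S\N  lex  "near"
[4,8] S  <  k=7
[2,8] NP\PP  >  k=4
[0,8] S  >  k=2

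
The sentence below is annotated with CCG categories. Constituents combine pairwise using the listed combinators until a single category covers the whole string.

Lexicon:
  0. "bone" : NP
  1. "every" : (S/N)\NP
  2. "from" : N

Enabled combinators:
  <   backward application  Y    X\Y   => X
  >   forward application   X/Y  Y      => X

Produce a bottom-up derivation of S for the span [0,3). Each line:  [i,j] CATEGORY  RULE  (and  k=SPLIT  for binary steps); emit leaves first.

[0,1] NP  lex  "bone"
[1,2] (S/N)\NP  lex  "every"
[0,2] S/N  <  k=1
[2,3] N  lex  "from"
[0,3] S  >  k=2

[0,3] S   >
  [0,2] S/N   <
    [0,1] "bone" : NP
    [1,2] "every" : (S/N)\NP
  [2,3] "from" : N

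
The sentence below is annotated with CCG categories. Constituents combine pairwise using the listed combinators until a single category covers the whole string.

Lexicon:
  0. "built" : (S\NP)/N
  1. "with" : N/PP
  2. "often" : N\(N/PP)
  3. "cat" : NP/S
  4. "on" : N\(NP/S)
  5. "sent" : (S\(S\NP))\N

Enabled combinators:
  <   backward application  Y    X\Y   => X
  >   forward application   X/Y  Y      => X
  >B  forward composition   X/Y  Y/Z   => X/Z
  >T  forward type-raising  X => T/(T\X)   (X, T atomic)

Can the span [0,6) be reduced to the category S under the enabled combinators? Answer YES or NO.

[0,6] S   <
  [0,3] S\NP   >
    [0,1] "built" : (S\NP)/N
    [1,3] N   <
      [1,2] "with" : N/PP
      [2,3] "often" : N\(N/PP)
  [3,6] S\(S\NP)   <
    [3,5] N   <
      [3,4] "cat" : NP/S
      [4,5] "on" : N\(NP/S)
    [5,6] "sent" : (S\(S\NP))\N

YES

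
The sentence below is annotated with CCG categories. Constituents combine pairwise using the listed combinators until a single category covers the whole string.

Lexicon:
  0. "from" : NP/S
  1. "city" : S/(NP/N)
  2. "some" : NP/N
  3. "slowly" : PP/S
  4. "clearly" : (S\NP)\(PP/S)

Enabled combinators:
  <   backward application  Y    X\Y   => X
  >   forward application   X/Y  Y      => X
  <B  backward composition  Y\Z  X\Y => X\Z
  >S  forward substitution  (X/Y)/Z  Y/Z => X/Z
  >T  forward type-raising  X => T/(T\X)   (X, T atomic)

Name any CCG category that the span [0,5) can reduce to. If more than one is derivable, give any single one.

S

[0,5] S   <
  [0,3] NP   >
    [0,1] "from" : NP/S
    [1,3] S   >
      [1,2] "city" : S/(NP/N)
      [2,3] "some" : NP/N
  [3,5] S\NP   <
    [3,4] "slowly" : PP/S
    [4,5] "clearly" : (S\NP)\(PP/S)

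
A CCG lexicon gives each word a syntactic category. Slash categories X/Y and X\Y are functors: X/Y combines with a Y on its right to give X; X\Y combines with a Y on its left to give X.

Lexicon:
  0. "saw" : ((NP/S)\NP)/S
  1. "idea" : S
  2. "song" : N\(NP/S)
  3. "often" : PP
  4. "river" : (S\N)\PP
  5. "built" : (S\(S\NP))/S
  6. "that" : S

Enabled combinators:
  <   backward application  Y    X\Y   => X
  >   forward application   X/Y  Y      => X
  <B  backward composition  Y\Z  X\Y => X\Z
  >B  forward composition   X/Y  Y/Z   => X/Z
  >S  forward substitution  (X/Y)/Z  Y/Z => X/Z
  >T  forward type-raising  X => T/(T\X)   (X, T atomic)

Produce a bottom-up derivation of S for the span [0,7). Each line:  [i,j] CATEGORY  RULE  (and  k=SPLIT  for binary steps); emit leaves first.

[0,7] S   <
  [0,5] S\NP   <B
    [0,3] N\NP   <B
      [0,2] (NP/S)\NP   >
        [0,1] "saw" : ((NP/S)\NP)/S
        [1,2] "idea" : S
      [2,3] "song" : N\(NP/S)
    [3,5] S\N   <
      [3,4] "often" : PP
      [4,5] "river" : (S\N)\PP
  [5,7] S\(S\NP)   >
    [5,6] "built" : (S\(S\NP))/S
    [6,7] "that" : S

[0,1] ((NP/S)\NP)/S  lex  "saw"
[1,2] S  lex  "idea"
[0,2] (NP/S)\NP  >  k=1
[2,3] N\(NP/S)  lex  "song"
[0,3] N\NP  <B  k=2
[3,4] PP  lex  "often"
[4,5] (S\N)\PP  lex  "river"
[3,5] S\N  <  k=4
[0,5] S\NP  <B  k=3
[5,6] (S\(S\NP))/S  lex  "built"
[6,7] S  lex  "that"
[5,7] S\(S\NP)  >  k=6
[0,7] S  <  k=5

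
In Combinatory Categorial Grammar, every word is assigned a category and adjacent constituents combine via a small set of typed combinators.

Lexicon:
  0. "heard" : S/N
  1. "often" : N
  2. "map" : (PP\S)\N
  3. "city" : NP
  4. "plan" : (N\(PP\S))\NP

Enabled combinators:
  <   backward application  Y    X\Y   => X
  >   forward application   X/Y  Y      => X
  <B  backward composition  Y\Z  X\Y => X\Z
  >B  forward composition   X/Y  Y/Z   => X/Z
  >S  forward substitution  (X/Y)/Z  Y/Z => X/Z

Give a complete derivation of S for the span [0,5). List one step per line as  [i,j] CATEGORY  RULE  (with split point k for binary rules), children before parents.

[0,1] S/N  lex  "heard"
[1,2] N  lex  "often"
[2,3] (PP\S)\N  lex  "map"
[1,3] PP\S  <  k=2
[3,4] NP  lex  "city"
[4,5] (N\(PP\S))\NP  lex  "plan"
[3,5] N\(PP\S)  <  k=4
[1,5] N  <  k=3
[0,5] S  >  k=1

[0,5] S   >
  [0,1] "heard" : S/N
  [1,5] N   <
    [1,3] PP\S   <
      [1,2] "often" : N
      [2,3] "map" : (PP\S)\N
    [3,5] N\(PP\S)   <
      [3,4] "city" : NP
      [4,5] "plan" : (N\(PP\S))\NP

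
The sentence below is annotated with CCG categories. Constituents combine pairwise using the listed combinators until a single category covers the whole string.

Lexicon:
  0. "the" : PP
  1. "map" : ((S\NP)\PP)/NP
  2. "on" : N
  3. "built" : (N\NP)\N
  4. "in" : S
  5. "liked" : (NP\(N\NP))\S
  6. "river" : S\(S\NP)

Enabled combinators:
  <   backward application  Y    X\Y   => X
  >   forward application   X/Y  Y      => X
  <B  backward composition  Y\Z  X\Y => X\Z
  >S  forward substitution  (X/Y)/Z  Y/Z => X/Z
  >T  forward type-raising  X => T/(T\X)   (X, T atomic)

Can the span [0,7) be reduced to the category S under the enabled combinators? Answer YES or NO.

[0,7] S   <
  [0,6] S\NP   <
    [0,1] "the" : PP
    [1,6] (S\NP)\PP   >
      [1,2] "map" : ((S\NP)\PP)/NP
      [2,6] NP   <
        [2,3] "on" : N
        [3,6] NP\N   <B
          [3,4] "built" : (N\NP)\N
          [4,6] NP\(N\NP)   <
            [4,5] "in" : S
            [5,6] "liked" : (NP\(N\NP))\S
  [6,7] "river" : S\(S\NP)

YES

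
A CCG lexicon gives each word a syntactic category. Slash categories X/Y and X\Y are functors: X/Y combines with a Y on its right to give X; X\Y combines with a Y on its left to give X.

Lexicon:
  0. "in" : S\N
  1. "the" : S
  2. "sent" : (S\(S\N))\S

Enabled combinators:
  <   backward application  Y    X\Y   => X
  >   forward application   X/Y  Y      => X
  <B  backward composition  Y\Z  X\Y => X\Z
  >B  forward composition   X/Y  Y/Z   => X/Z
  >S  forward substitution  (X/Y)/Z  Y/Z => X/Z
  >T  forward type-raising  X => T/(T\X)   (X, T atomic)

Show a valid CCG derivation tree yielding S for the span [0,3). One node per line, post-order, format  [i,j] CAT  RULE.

[0,1] S\N  lex  "in"
[1,2] S  lex  "the"
[2,3] (S\(S\N))\S  lex  "sent"
[1,3] S\(S\N)  <  k=2
[0,3] S  <  k=1

[0,3] S   <
  [0,1] "in" : S\N
  [1,3] S\(S\N)   <
    [1,2] "the" : S
    [2,3] "sent" : (S\(S\N))\S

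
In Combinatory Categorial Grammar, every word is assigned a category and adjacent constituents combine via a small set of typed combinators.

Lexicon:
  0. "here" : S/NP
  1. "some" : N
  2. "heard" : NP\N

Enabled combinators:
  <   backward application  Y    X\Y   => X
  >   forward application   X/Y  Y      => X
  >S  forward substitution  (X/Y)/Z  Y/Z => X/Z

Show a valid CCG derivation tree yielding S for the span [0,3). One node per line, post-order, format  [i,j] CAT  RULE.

[0,1] S/NP  lex  "here"
[1,2] N  lex  "some"
[2,3] NP\N  lex  "heard"
[1,3] NP  <  k=2
[0,3] S  >  k=1

[0,3] S   >
  [0,1] "here" : S/NP
  [1,3] NP   <
    [1,2] "some" : N
    [2,3] "heard" : NP\N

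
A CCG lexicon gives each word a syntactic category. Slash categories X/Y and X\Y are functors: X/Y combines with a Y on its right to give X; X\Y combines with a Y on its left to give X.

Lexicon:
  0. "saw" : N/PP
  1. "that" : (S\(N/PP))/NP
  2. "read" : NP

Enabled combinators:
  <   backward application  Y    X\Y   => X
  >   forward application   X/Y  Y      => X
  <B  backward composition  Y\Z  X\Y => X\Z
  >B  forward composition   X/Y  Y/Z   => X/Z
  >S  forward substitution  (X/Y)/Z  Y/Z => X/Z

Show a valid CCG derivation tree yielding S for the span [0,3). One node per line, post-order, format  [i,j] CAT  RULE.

[0,1] N/PP  lex  "saw"
[1,2] (S\(N/PP))/NP  lex  "that"
[2,3] NP  lex  "read"
[1,3] S\(N/PP)  >  k=2
[0,3] S  <  k=1

[0,3] S   <
  [0,1] "saw" : N/PP
  [1,3] S\(N/PP)   >
    [1,2] "that" : (S\(N/PP))/NP
    [2,3] "read" : NP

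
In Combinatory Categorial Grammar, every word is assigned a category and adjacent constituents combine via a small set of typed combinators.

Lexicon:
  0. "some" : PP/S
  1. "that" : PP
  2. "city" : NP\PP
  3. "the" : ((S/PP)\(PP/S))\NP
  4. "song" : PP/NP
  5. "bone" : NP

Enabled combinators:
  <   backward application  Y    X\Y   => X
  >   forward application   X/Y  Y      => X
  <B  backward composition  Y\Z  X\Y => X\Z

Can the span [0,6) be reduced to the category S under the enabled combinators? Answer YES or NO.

[0,6] S   >
  [0,4] S/PP   <
    [0,1] "some" : PP/S
    [1,4] (S/PP)\(PP/S)   <
      [1,3] NP   <
        [1,2] "that" : PP
        [2,3] "city" : NP\PP
      [3,4] "the" : ((S/PP)\(PP/S))\NP
  [4,6] PP   >
    [4,5] "song" : PP/NP
    [5,6] "bone" : NP

YES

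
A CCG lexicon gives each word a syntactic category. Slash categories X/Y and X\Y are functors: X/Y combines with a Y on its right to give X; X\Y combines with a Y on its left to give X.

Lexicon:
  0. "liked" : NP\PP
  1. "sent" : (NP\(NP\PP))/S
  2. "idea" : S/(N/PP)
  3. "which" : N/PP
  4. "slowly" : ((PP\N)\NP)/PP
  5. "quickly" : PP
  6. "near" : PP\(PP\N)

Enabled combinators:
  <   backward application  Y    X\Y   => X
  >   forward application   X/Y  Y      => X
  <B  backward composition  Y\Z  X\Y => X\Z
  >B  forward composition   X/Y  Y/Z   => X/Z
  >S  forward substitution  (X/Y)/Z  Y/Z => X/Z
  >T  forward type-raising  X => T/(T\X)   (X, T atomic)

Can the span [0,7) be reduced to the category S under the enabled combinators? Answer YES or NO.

NO

NP\PP (NP\(NP\PP))/S S/(N/PP) N/PP ((PP\N)\NP)/PP PP PP\(PP\N)
CKY chart[0,7] = {N/(N\PP), NP/(NP\PP), PP, PP/(PP\PP), S/(S\PP)}; S ∉ chart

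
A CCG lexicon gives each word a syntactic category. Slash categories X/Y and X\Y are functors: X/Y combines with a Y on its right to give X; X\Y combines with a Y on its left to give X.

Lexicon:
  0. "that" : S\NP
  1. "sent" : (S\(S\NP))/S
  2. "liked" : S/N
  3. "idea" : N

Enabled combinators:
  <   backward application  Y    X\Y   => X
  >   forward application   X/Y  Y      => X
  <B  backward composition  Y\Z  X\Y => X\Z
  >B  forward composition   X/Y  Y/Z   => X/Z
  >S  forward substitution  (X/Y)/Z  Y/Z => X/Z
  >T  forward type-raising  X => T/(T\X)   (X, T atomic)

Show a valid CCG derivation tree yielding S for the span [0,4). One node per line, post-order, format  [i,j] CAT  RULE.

[0,1] S\NP  lex  "that"
[1,2] (S\(S\NP))/S  lex  "sent"
[2,3] S/N  lex  "liked"
[3,4] N  lex  "idea"
[2,4] S  >  k=3
[1,4] S\(S\NP)  >  k=2
[0,4] S  <  k=1

[0,4] S   <
  [0,1] "that" : S\NP
  [1,4] S\(S\NP)   >
    [1,2] "sent" : (S\(S\NP))/S
    [2,4] S   >
      [2,3] "liked" : S/N
      [3,4] "idea" : N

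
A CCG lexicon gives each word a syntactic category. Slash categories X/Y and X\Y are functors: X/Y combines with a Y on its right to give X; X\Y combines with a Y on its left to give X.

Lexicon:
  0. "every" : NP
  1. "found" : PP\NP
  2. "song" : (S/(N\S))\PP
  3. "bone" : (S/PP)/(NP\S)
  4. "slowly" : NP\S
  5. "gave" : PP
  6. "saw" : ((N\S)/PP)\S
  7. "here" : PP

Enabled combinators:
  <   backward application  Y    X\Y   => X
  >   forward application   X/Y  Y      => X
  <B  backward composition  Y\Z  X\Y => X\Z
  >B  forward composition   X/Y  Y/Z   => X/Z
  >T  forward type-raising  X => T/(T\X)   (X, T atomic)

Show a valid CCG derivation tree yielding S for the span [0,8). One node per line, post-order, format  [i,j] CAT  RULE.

[0,8] S   >
  [0,3] S/(N\S)   <
    [0,2] PP   >
      [0,1] PP/(PP\NP)   >T
        [0,1] "every" : NP
      [1,2] "found" : PP\NP
    [2,3] "song" : (S/(N\S))\PP
  [3,8] N\S   >
    [3,7] (N\S)/PP   <
      [3,6] S   >
        [3,5] S/PP   >
          [3,4] "bone" : (S/PP)/(NP\S)
          [4,5] "slowly" : NP\S
        [5,6] "gave" : PP
      [6,7] "saw" : ((N\S)/PP)\S
    [7,8] "here" : PP

[0,1] NP  lex  "every"
[0,1] PP/(PP\NP)  >T
[1,2] PP\NP  lex  "found"
[0,2] PP  >  k=1
[2,3] (S/(N\S))\PP  lex  "song"
[0,3] S/(N\S)  <  k=2
[3,4] (S/PP)/(NP\S)  lex  "bone"
[4,5] NP\S  lex  "slowly"
[3,5] S/PP  >  k=4
[5,6] PP  lex  "gave"
[3,6] S  >  k=5
[6,7] ((N\S)/PP)\S  lex  "saw"
[3,7] (N\S)/PP  <  k=6
[7,8] PP  lex  "here"
[3,8] N\S  >  k=7
[0,8] S  >  k=3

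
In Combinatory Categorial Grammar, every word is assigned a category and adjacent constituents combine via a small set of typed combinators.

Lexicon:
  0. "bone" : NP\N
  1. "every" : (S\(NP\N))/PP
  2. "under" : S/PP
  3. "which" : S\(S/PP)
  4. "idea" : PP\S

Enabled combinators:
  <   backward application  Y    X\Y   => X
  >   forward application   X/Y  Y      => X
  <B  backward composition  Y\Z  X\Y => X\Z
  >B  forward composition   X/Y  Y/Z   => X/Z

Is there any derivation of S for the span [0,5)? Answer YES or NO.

[0,5] S   <
  [0,1] "bone" : NP\N
  [1,5] S\(NP\N)   >
    [1,2] "every" : (S\(NP\N))/PP
    [2,5] PP   <
      [2,4] S   <
        [2,3] "under" : S/PP
        [3,4] "which" : S\(S/PP)
      [4,5] "idea" : PP\S

YES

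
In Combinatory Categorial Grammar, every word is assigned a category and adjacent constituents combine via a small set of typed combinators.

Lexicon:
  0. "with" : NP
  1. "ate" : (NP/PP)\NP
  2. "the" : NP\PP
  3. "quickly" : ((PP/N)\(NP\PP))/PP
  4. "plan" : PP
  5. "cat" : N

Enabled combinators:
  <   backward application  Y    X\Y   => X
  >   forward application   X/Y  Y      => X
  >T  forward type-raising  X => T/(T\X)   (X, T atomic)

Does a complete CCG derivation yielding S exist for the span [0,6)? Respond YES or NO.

NP (NP/PP)\NP NP\PP ((PP/N)\(NP\PP))/PP PP N
CKY chart[0,6] = {N/(N\NP), NP, NP/(NP\NP), PP/(PP\NP), S/(S\NP)}; S ∉ chart

NO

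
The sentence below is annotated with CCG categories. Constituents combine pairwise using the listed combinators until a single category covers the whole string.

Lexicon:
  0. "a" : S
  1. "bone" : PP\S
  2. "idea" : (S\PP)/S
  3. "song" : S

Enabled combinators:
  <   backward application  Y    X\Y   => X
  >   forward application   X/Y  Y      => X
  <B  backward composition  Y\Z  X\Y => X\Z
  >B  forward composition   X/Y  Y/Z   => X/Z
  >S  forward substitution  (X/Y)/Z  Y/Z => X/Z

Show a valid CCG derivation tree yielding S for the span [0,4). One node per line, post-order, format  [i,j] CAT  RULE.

[0,4] S   <
  [0,2] PP   <
    [0,1] "a" : S
    [1,2] "bone" : PP\S
  [2,4] S\PP   >
    [2,3] "idea" : (S\PP)/S
    [3,4] "song" : S

[0,1] S  lex  "a"
[1,2] PP\S  lex  "bone"
[0,2] PP  <  k=1
[2,3] (S\PP)/S  lex  "idea"
[3,4] S  lex  "song"
[2,4] S\PP  >  k=3
[0,4] S  <  k=2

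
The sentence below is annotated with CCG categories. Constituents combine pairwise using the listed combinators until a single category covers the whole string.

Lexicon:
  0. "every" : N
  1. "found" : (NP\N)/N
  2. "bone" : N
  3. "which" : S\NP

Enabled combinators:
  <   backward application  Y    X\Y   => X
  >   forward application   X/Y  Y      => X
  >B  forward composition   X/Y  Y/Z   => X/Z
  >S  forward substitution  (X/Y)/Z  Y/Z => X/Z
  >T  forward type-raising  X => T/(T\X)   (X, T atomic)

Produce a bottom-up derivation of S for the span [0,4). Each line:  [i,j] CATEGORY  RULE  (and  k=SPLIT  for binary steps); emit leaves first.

[0,4] S   <
  [0,3] NP   >
    [0,1] NP/(NP\N)   >T
      [0,1] "every" : N
    [1,3] NP\N   >
      [1,2] "found" : (NP\N)/N
      [2,3] "bone" : N
  [3,4] "which" : S\NP

[0,1] N  lex  "every"
[0,1] NP/(NP\N)  >T
[1,2] (NP\N)/N  lex  "found"
[2,3] N  lex  "bone"
[1,3] NP\N  >  k=2
[0,3] NP  >  k=1
[3,4] S\NP  lex  "which"
[0,4] S  <  k=3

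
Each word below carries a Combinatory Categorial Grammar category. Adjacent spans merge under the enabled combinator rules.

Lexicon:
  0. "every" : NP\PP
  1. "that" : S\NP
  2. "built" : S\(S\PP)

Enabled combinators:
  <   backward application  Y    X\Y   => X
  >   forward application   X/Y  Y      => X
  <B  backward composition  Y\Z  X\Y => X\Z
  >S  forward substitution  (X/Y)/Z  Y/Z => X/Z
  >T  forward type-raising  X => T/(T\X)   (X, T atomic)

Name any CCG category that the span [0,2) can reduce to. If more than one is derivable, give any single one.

S\PP

[0,3] S   <
  [0,2] S\PP   <B
    [0,1] "every" : NP\PP
    [1,2] "that" : S\NP
  [2,3] "built" : S\(S\PP)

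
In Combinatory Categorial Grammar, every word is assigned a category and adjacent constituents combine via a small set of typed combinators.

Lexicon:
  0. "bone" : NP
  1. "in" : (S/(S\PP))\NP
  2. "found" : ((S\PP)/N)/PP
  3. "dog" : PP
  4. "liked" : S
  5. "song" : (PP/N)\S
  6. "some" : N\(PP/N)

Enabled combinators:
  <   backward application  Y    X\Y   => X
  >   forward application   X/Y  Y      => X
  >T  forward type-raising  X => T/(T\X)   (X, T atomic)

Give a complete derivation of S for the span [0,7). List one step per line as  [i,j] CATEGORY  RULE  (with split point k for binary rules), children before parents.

[0,7] S   >
  [0,2] S/(S\PP)   <
    [0,1] "bone" : NP
    [1,2] "in" : (S/(S\PP))\NP
  [2,7] S\PP   >
    [2,4] (S\PP)/N   >
      [2,3] "found" : ((S\PP)/N)/PP
      [3,4] "dog" : PP
    [4,7] N   <
      [4,6] PP/N   <
        [4,5] "liked" : S
        [5,6] "song" : (PP/N)\S
      [6,7] "some" : N\(PP/N)

[0,1] NP  lex  "bone"
[1,2] (S/(S\PP))\NP  lex  "in"
[0,2] S/(S\PP)  <  k=1
[2,3] ((S\PP)/N)/PP  lex  "found"
[3,4] PP  lex  "dog"
[2,4] (S\PP)/N  >  k=3
[4,5] S  lex  "liked"
[5,6] (PP/N)\S  lex  "song"
[4,6] PP/N  <  k=5
[6,7] N\(PP/N)  lex  "some"
[4,7] N  <  k=6
[2,7] S\PP  >  k=4
[0,7] S  >  k=2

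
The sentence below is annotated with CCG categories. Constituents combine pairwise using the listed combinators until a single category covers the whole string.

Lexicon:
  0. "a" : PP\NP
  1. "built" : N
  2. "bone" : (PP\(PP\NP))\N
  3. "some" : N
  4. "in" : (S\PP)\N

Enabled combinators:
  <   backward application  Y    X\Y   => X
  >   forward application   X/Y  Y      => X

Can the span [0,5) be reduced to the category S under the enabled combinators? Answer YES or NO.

[0,5] S   <
  [0,3] PP   <
    [0,1] "a" : PP\NP
    [1,3] PP\(PP\NP)   <
      [1,2] "built" : N
      [2,3] "bone" : (PP\(PP\NP))\N
  [3,5] S\PP   <
    [3,4] "some" : N
    [4,5] "in" : (S\PP)\N

YES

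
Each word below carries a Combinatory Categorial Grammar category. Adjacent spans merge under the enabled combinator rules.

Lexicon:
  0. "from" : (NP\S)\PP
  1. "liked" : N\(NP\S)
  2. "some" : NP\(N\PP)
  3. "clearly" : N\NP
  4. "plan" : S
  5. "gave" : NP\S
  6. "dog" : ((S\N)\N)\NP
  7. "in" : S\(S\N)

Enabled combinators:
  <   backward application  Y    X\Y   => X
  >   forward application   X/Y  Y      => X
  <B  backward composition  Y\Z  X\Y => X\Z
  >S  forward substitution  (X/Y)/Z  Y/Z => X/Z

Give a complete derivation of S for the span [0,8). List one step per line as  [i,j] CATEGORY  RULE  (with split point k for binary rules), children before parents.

[0,1] (NP\S)\PP  lex  "from"
[1,2] N\(NP\S)  lex  "liked"
[0,2] N\PP  <B  k=1
[2,3] NP\(N\PP)  lex  "some"
[0,3] NP  <  k=2
[3,4] N\NP  lex  "clearly"
[0,4] N  <  k=3
[4,5] S  lex  "plan"
[5,6] NP\S  lex  "gave"
[4,6] NP  <  k=5
[6,7] ((S\N)\N)\NP  lex  "dog"
[4,7] (S\N)\N  <  k=6
[0,7] S\N  <  k=4
[7,8] S\(S\N)  lex  "in"
[0,8] S  <  k=7

[0,8] S   <
  [0,7] S\N   <
    [0,4] N   <
      [0,3] NP   <
        [0,2] N\PP   <B
          [0,1] "from" : (NP\S)\PP
          [1,2] "liked" : N\(NP\S)
        [2,3] "some" : NP\(N\PP)
      [3,4] "clearly" : N\NP
    [4,7] (S\N)\N   <
      [4,6] NP   <
        [4,5] "plan" : S
        [5,6] "gave" : NP\S
      [6,7] "dog" : ((S\N)\N)\NP
  [7,8] "in" : S\(S\N)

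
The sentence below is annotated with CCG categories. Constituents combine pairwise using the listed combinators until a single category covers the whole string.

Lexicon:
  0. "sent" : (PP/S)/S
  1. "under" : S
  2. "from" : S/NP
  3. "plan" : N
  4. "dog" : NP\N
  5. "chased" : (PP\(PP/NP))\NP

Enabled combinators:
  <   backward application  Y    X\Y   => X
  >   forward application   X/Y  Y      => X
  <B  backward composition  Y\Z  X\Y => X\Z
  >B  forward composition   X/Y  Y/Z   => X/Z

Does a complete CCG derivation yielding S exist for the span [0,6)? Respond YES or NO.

NO

(PP/S)/S S S/NP N NP\N (PP\(PP/NP))\NP
CKY chart[0,6] = {PP}; S ∉ chart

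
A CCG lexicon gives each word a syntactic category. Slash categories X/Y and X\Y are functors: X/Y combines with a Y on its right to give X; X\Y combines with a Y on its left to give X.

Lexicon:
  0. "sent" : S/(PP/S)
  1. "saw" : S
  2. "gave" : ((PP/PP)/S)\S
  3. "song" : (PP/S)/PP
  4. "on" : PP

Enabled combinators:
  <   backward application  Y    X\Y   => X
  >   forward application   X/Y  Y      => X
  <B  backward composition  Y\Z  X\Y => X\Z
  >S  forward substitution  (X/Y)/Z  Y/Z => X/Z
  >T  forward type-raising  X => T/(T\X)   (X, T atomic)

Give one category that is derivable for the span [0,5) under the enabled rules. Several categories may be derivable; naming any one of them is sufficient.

[0,5] S   >
  [0,1] "sent" : S/(PP/S)
  [1,5] PP/S   >S
    [1,3] (PP/PP)/S   <
      [1,2] "saw" : S
      [2,3] "gave" : ((PP/PP)/S)\S
    [3,5] PP/S   >
      [3,4] "song" : (PP/S)/PP
      [4,5] "on" : PP

S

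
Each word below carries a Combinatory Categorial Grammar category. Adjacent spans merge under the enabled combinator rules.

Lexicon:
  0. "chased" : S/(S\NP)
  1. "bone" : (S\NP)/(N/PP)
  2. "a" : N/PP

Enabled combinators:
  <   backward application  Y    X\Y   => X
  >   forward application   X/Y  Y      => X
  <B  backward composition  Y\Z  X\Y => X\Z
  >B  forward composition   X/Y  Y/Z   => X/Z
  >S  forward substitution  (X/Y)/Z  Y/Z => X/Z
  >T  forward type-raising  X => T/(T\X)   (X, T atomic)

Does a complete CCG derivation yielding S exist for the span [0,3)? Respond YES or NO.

YES

[0,3] S   >
  [0,1] "chased" : S/(S\NP)
  [1,3] S\NP   >
    [1,2] "bone" : (S\NP)/(N/PP)
    [2,3] "a" : N/PP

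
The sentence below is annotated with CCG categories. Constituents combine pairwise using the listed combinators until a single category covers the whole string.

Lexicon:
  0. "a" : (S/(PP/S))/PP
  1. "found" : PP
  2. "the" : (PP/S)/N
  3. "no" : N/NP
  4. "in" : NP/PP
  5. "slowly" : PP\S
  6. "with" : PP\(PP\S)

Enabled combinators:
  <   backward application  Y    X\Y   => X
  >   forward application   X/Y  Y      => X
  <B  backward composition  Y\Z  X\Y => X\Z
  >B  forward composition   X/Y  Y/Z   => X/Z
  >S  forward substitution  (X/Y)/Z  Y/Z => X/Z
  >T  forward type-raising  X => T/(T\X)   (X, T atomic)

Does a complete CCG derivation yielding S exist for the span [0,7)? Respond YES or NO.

YES

[0,7] S   >
  [0,3] S/N   >B
    [0,2] S/(PP/S)   >
      [0,1] "a" : (S/(PP/S))/PP
      [1,2] "found" : PP
    [2,3] "the" : (PP/S)/N
  [3,7] N   >
    [3,5] N/PP   >B
      [3,4] "no" : N/NP
      [4,5] "in" : NP/PP
    [5,7] PP   <
      [5,6] "slowly" : PP\S
      [6,7] "with" : PP\(PP\S)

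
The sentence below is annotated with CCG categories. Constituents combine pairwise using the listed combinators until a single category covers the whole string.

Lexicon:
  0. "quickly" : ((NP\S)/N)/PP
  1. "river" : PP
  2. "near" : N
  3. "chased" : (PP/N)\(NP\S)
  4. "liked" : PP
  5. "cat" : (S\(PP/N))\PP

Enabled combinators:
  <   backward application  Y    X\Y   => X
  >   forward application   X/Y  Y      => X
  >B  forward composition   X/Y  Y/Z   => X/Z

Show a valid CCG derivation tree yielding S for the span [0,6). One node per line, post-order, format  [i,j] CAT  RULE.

[0,6] S   <
  [0,4] PP/N   <
    [0,3] NP\S   >
      [0,2] (NP\S)/N   >
        [0,1] "quickly" : ((NP\S)/N)/PP
        [1,2] "river" : PP
      [2,3] "near" : N
    [3,4] "chased" : (PP/N)\(NP\S)
  [4,6] S\(PP/N)   <
    [4,5] "liked" : PP
    [5,6] "cat" : (S\(PP/N))\PP

[0,1] ((NP\S)/N)/PP  lex  "quickly"
[1,2] PP  lex  "river"
[0,2] (NP\S)/N  >  k=1
[2,3] N  lex  "near"
[0,3] NP\S  >  k=2
[3,4] (PP/N)\(NP\S)  lex  "chased"
[0,4] PP/N  <  k=3
[4,5] PP  lex  "liked"
[5,6] (S\(PP/N))\PP  lex  "cat"
[4,6] S\(PP/N)  <  k=5
[0,6] S  <  k=4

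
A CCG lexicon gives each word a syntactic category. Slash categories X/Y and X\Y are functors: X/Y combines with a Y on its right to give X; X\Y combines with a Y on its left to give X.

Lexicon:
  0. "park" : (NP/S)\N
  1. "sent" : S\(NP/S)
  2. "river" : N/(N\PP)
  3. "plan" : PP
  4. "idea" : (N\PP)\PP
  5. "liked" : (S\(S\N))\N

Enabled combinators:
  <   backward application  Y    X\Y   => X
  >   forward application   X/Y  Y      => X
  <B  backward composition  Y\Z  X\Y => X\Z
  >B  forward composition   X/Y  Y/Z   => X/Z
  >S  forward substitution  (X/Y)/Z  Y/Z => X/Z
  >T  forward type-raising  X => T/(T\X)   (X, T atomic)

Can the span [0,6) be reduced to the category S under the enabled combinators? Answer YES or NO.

[0,6] S   <
  [0,2] S\N   <B
    [0,1] "park" : (NP/S)\N
    [1,2] "sent" : S\(NP/S)
  [2,6] S\(S\N)   <
    [2,5] N   >
      [2,3] "river" : N/(N\PP)
      [3,5] N\PP   <
        [3,4] "plan" : PP
        [4,5] "idea" : (N\PP)\PP
    [5,6] "liked" : (S\(S\N))\N

YES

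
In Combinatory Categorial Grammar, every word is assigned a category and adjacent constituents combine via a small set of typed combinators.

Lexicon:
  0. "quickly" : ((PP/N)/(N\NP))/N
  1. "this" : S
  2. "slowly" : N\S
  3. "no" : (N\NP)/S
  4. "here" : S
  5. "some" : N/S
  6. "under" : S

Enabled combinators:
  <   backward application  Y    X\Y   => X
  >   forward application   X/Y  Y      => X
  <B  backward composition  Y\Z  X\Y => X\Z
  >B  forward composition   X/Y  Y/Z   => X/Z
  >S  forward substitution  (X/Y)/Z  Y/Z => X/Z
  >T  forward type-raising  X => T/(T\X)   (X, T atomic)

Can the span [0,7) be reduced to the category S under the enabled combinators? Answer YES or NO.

((PP/N)/(N\NP))/N S N\S (N\NP)/S S N/S S
CKY chart[0,7] = {N/(N\PP), NP/(NP\PP), PP, PP/(N\N), PP/(PP\PP), PP/(S\S), S/(S\PP)}; S ∉ chart

NO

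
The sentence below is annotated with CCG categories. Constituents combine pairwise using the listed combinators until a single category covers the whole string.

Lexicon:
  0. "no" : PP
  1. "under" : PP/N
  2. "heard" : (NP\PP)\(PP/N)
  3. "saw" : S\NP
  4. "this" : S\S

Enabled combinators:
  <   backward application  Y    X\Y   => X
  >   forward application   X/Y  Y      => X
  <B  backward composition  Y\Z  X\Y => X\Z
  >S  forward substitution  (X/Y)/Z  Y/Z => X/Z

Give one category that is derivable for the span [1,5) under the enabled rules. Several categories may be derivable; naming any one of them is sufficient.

S\PP

[0,5] S   <
  [0,1] "no" : PP
  [1,5] S\PP   <B
    [1,4] S\PP   <B
      [1,3] NP\PP   <
        [1,2] "under" : PP/N
        [2,3] "heard" : (NP\PP)\(PP/N)
      [3,4] "saw" : S\NP
    [4,5] "this" : S\S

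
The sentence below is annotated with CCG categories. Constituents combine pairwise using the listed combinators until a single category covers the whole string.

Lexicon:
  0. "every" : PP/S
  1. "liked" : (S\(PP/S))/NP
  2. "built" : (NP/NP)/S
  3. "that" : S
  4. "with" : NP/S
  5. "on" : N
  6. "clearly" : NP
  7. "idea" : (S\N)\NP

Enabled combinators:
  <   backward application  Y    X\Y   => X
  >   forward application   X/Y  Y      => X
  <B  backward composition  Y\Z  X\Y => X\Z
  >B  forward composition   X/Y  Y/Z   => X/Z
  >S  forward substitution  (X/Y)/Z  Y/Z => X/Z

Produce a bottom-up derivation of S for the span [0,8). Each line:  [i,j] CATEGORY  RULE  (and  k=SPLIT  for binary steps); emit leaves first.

[0,1] PP/S  lex  "every"
[1,2] (S\(PP/S))/NP  lex  "liked"
[2,3] (NP/NP)/S  lex  "built"
[3,4] S  lex  "that"
[2,4] NP/NP  >  k=3
[4,5] NP/S  lex  "with"
[2,5] NP/S  >B  k=4
[5,6] N  lex  "on"
[6,7] NP  lex  "clearly"
[7,8] (S\N)\NP  lex  "idea"
[6,8] S\N  <  k=7
[5,8] S  <  k=6
[2,8] NP  >  k=5
[1,8] S\(PP/S)  >  k=2
[0,8] S  <  k=1

[0,8] S   <
  [0,1] "every" : PP/S
  [1,8] S\(PP/S)   >
    [1,2] "liked" : (S\(PP/S))/NP
    [2,8] NP   >
      [2,5] NP/S   >B
        [2,4] NP/NP   >
          [2,3] "built" : (NP/NP)/S
          [3,4] "that" : S
        [4,5] "with" : NP/S
      [5,8] S   <
        [5,6] "on" : N
        [6,8] S\N   <
          [6,7] "clearly" : NP
          [7,8] "idea" : (S\N)\NP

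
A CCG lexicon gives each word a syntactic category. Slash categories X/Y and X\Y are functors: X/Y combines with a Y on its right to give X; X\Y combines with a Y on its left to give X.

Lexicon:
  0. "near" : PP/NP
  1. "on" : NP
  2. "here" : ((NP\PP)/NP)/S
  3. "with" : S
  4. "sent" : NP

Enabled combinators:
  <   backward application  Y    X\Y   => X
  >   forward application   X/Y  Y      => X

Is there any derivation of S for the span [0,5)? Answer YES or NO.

NO

PP/NP NP ((NP\PP)/NP)/S S NP
CKY chart[0,5] = {NP}; S ∉ chart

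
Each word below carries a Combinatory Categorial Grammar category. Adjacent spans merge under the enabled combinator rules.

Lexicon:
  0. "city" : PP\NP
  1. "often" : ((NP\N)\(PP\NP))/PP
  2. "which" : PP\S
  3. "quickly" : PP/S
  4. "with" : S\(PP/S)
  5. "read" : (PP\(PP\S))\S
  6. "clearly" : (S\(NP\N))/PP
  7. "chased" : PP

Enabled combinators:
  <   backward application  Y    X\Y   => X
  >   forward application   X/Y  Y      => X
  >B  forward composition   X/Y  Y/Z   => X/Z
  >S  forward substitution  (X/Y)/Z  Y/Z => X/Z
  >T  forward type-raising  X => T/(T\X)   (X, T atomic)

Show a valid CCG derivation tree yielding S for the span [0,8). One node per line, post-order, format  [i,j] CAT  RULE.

[0,8] S   <
  [0,6] NP\N   <
    [0,1] "city" : PP\NP
    [1,6] (NP\N)\(PP\NP)   >
      [1,2] "often" : ((NP\N)\(PP\NP))/PP
      [2,6] PP   <
        [2,3] "which" : PP\S
        [3,6] PP\(PP\S)   <
          [3,5] S   <
            [3,4] "quickly" : PP/S
            [4,5] "with" : S\(PP/S)
          [5,6] "read" : (PP\(PP\S))\S
  [6,8] S\(NP\N)   >
    [6,7] "clearly" : (S\(NP\N))/PP
    [7,8] "chased" : PP

[0,1] PP\NP  lex  "city"
[1,2] ((NP\N)\(PP\NP))/PP  lex  "often"
[2,3] PP\S  lex  "which"
[3,4] PP/S  lex  "quickly"
[4,5] S\(PP/S)  lex  "with"
[3,5] S  <  k=4
[5,6] (PP\(PP\S))\S  lex  "read"
[3,6] PP\(PP\S)  <  k=5
[2,6] PP  <  k=3
[1,6] (NP\N)\(PP\NP)  >  k=2
[0,6] NP\N  <  k=1
[6,7] (S\(NP\N))/PP  lex  "clearly"
[7,8] PP  lex  "chased"
[6,8] S\(NP\N)  >  k=7
[0,8] S  <  k=6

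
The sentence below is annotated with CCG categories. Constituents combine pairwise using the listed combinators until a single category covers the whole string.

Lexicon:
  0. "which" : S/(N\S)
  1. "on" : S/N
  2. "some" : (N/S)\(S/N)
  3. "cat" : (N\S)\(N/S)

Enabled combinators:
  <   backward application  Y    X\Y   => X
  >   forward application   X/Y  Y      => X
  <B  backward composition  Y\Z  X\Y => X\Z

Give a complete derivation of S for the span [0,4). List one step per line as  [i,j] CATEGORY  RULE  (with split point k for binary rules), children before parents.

[0,1] S/(N\S)  lex  "which"
[1,2] S/N  lex  "on"
[2,3] (N/S)\(S/N)  lex  "some"
[1,3] N/S  <  k=2
[3,4] (N\S)\(N/S)  lex  "cat"
[1,4] N\S  <  k=3
[0,4] S  >  k=1

[0,4] S   >
  [0,1] "which" : S/(N\S)
  [1,4] N\S   <
    [1,3] N/S   <
      [1,2] "on" : S/N
      [2,3] "some" : (N/S)\(S/N)
    [3,4] "cat" : (N\S)\(N/S)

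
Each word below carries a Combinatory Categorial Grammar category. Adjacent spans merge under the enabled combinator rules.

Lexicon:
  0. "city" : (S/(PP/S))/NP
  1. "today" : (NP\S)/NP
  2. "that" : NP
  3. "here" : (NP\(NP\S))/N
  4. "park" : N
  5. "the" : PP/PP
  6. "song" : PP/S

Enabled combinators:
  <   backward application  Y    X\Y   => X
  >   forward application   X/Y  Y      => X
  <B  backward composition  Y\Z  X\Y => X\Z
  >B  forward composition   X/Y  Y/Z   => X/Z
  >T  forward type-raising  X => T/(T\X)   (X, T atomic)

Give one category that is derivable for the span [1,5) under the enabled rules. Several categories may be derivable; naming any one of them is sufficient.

NP

[0,7] S   >
  [0,5] S/(PP/S)   >
    [0,1] "city" : (S/(PP/S))/NP
    [1,5] NP   <
      [1,3] NP\S   >
        [1,2] "today" : (NP\S)/NP
        [2,3] "that" : NP
      [3,5] NP\(NP\S)   >
        [3,4] "here" : (NP\(NP\S))/N
        [4,5] "park" : N
  [5,7] PP/S   >B
    [5,6] "the" : PP/PP
    [6,7] "song" : PP/S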